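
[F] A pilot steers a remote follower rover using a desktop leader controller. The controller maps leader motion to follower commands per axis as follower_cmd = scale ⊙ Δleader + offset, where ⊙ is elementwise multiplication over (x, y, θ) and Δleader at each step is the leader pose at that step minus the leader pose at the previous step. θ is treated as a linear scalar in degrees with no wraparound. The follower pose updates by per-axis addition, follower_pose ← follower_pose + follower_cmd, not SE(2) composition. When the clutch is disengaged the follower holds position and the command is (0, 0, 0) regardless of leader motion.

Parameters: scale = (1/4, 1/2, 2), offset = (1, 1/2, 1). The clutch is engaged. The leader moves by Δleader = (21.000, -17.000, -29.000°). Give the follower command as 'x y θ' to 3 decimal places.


axis x: 1/4·21.000 + 1 = 6.250
axis y: 1/2·-17.000 + 1/2 = -8.000
axis θ: 2·-29.000 + 1 = -57.000

6.250 -8.000 -57.000


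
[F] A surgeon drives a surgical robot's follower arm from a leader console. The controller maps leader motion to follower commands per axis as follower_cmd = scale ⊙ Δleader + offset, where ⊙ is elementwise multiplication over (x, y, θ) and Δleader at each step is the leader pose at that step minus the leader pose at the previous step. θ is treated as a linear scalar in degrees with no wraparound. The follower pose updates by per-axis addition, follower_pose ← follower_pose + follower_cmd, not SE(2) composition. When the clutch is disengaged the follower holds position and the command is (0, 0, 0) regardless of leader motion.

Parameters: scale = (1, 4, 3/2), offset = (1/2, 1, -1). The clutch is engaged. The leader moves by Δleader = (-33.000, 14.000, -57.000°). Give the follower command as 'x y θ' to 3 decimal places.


-32.500 57.000 -86.500

axis x: 1·-33.000 + 1/2 = -32.500
axis y: 4·14.000 + 1 = 57.000
axis θ: 3/2·-57.000 + -1 = -86.500


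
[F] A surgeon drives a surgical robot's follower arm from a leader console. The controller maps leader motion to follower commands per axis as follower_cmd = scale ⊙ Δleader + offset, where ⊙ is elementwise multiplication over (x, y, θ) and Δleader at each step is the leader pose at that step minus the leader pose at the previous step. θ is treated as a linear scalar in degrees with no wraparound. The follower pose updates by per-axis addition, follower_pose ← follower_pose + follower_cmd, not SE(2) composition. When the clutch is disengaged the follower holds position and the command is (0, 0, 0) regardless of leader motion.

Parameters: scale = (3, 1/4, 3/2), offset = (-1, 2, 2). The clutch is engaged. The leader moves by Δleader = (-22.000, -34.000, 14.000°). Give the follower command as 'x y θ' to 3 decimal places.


-67.000 -6.500 23.000

axis x: 3·-22.000 + -1 = -67.000
axis y: 1/4·-34.000 + 2 = -6.500
axis θ: 3/2·14.000 + 2 = 23.000


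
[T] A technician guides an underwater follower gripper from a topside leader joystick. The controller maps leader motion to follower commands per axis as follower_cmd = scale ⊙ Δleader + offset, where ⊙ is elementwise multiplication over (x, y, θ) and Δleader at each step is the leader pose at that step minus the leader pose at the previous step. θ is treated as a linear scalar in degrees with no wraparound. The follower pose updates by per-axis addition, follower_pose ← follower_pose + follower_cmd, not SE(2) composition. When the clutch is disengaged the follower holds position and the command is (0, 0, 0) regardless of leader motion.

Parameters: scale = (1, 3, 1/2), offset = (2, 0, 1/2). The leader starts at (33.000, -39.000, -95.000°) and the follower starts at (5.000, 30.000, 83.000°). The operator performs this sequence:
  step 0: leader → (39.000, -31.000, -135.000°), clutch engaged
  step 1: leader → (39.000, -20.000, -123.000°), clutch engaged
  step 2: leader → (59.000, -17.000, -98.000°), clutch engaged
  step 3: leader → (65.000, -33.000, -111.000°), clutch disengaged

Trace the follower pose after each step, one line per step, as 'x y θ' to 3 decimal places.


13.000 54.000 63.500
15.000 87.000 70.000
37.000 96.000 83.000
37.000 96.000 83.000

step 0: Δleader=(6.000, 8.000, -40.000°), engaged; cmd=(8.000, 24.000, -19.500°) → follower=(13.000, 54.000, 63.500°)
step 1: Δleader=(0.000, 11.000, 12.000°), engaged; cmd=(2.000, 33.000, 6.500°) → follower=(15.000, 87.000, 70.000°)
step 2: Δleader=(20.000, 3.000, 25.000°), engaged; cmd=(22.000, 9.000, 13.000°) → follower=(37.000, 96.000, 83.000°)
step 3: Δleader=(6.000, -16.000, -13.000°), disengaged; cmd=(0,0,0) → follower holds at (37.000, 96.000, 83.000°)


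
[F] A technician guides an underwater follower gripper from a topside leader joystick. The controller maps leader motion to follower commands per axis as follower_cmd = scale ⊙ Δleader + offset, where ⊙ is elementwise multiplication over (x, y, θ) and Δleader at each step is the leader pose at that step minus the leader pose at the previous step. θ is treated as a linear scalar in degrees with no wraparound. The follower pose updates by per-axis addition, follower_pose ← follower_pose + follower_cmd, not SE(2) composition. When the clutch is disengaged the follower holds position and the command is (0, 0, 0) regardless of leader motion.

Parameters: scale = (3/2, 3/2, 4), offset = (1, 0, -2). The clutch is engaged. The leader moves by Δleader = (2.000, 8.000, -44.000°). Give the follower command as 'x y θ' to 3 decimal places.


4.000 12.000 -178.000

axis x: 3/2·2.000 + 1 = 4.000
axis y: 3/2·8.000 + 0 = 12.000
axis θ: 4·-44.000 + -2 = -178.000


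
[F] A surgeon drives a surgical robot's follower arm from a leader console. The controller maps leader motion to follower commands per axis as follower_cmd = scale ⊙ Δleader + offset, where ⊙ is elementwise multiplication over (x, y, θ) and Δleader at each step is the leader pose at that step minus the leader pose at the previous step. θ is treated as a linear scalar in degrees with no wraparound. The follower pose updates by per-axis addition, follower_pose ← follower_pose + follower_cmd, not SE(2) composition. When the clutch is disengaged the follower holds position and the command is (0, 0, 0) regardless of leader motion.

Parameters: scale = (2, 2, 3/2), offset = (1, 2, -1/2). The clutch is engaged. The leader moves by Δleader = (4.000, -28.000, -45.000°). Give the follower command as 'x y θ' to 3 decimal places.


axis x: 2·4.000 + 1 = 9.000
axis y: 2·-28.000 + 2 = -54.000
axis θ: 3/2·-45.000 + -1/2 = -68.000

9.000 -54.000 -68.000


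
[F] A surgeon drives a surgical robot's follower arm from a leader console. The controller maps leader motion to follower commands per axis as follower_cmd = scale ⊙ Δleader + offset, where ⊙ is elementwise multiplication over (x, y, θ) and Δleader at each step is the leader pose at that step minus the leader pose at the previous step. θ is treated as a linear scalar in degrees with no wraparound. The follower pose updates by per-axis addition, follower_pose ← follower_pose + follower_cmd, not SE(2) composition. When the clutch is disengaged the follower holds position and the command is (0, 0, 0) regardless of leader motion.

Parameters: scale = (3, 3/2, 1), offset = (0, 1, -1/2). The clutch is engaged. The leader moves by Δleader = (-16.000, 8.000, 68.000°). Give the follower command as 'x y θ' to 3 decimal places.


axis x: 3·-16.000 + 0 = -48.000
axis y: 3/2·8.000 + 1 = 13.000
axis θ: 1·68.000 + -1/2 = 67.500

-48.000 13.000 67.500


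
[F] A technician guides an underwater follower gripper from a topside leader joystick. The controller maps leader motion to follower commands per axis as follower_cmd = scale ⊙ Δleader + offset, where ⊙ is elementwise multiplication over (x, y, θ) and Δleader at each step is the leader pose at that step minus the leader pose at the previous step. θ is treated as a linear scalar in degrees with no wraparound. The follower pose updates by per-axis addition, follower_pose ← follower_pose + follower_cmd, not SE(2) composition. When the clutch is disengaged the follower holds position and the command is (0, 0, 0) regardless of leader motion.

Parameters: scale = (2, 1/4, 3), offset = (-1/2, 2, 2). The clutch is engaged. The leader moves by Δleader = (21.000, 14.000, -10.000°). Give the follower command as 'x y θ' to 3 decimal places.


41.500 5.500 -28.000

axis x: 2·21.000 + -1/2 = 41.500
axis y: 1/4·14.000 + 2 = 5.500
axis θ: 3·-10.000 + 2 = -28.000


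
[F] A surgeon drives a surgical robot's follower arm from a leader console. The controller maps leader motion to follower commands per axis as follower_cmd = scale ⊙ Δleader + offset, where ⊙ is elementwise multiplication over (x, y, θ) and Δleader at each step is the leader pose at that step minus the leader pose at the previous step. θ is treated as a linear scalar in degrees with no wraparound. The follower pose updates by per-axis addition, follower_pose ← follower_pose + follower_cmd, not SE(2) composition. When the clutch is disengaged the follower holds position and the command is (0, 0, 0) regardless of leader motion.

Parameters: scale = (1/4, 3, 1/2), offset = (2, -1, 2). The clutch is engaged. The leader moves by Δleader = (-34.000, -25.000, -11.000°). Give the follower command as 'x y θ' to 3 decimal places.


-6.500 -76.000 -3.500

axis x: 1/4·-34.000 + 2 = -6.500
axis y: 3·-25.000 + -1 = -76.000
axis θ: 1/2·-11.000 + 2 = -3.500


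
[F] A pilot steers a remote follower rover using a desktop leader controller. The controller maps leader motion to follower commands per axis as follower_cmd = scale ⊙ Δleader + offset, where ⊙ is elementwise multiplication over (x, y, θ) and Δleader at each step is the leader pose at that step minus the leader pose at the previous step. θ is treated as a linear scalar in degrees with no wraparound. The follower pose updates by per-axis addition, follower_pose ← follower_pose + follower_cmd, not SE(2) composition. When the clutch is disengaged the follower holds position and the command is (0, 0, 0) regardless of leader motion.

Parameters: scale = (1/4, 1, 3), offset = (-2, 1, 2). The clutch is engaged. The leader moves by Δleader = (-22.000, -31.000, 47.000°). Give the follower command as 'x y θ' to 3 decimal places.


axis x: 1/4·-22.000 + -2 = -7.500
axis y: 1·-31.000 + 1 = -30.000
axis θ: 3·47.000 + 2 = 143.000

-7.500 -30.000 143.000


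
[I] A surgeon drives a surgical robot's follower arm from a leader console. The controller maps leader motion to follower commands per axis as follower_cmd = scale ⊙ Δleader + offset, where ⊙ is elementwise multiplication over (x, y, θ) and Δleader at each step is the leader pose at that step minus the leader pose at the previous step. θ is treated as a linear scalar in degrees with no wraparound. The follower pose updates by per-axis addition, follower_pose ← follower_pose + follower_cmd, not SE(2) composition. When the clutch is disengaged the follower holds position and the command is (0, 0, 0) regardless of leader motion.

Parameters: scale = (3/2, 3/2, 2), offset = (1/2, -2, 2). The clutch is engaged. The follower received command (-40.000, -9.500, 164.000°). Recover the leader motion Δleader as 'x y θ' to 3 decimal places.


axis x: (-40.000 − 1/2) / (3/2) = -27.000
axis y: (-9.500 − -2) / (3/2) = -5.000
axis θ: (164.000 − 2) / (2) = 81.000

-27.000 -5.000 81.000


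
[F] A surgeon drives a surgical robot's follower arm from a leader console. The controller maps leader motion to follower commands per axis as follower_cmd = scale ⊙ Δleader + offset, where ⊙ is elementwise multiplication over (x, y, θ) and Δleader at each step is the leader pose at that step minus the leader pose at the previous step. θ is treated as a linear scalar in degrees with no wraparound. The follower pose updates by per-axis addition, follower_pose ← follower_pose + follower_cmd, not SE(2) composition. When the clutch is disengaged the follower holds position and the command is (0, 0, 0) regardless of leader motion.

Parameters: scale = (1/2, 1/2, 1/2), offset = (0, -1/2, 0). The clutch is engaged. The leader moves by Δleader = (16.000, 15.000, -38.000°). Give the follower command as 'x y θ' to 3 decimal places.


8.000 7.000 -19.000

axis x: 1/2·16.000 + 0 = 8.000
axis y: 1/2·15.000 + -1/2 = 7.000
axis θ: 1/2·-38.000 + 0 = -19.000


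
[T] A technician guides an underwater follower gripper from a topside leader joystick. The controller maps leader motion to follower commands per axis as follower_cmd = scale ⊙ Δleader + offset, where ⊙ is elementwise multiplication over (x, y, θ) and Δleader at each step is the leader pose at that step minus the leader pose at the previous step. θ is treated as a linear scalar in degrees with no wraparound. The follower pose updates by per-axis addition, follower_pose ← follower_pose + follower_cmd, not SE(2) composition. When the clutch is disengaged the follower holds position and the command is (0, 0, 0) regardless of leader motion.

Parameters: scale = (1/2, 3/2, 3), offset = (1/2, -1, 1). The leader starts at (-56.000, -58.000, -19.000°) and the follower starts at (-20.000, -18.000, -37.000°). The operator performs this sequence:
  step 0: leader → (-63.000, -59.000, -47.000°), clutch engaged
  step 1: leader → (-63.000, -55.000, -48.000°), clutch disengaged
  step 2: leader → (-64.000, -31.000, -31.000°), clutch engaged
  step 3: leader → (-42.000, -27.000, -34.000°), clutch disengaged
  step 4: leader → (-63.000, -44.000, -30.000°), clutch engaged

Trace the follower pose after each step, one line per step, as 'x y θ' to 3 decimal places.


-23.000 -20.500 -120.000
-23.000 -20.500 -120.000
-23.000 14.500 -68.000
-23.000 14.500 -68.000
-33.000 -12.000 -55.000

step 0: Δleader=(-7.000, -1.000, -28.000°), engaged; cmd=(-3.000, -2.500, -83.000°) → follower=(-23.000, -20.500, -120.000°)
step 1: Δleader=(0.000, 4.000, -1.000°), disengaged; cmd=(0,0,0) → follower holds at (-23.000, -20.500, -120.000°)
step 2: Δleader=(-1.000, 24.000, 17.000°), engaged; cmd=(0.000, 35.000, 52.000°) → follower=(-23.000, 14.500, -68.000°)
step 3: Δleader=(22.000, 4.000, -3.000°), disengaged; cmd=(0,0,0) → follower holds at (-23.000, 14.500, -68.000°)
step 4: Δleader=(-21.000, -17.000, 4.000°), engaged; cmd=(-10.000, -26.500, 13.000°) → follower=(-33.000, -12.000, -55.000°)


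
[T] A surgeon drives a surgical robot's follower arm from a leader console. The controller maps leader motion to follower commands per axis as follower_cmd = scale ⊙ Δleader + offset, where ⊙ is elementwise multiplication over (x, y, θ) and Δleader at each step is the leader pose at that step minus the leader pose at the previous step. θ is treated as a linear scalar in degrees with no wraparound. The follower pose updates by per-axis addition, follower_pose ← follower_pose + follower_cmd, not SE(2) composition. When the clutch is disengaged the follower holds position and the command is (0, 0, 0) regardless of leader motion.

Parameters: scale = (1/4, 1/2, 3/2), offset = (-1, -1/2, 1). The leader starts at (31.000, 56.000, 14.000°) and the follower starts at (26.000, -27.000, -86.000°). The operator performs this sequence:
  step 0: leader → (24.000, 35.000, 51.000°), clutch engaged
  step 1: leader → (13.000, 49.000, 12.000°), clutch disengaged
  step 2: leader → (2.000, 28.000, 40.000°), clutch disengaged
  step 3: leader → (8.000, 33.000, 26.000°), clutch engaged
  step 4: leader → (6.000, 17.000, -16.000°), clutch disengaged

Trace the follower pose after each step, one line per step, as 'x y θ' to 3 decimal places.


step 0: Δleader=(-7.000, -21.000, 37.000°), engaged; cmd=(-2.750, -11.000, 56.500°) → follower=(23.250, -38.000, -29.500°)
step 1: Δleader=(-11.000, 14.000, -39.000°), disengaged; cmd=(0,0,0) → follower holds at (23.250, -38.000, -29.500°)
step 2: Δleader=(-11.000, -21.000, 28.000°), disengaged; cmd=(0,0,0) → follower holds at (23.250, -38.000, -29.500°)
step 3: Δleader=(6.000, 5.000, -14.000°), engaged; cmd=(0.500, 2.000, -20.000°) → follower=(23.750, -36.000, -49.500°)
step 4: Δleader=(-2.000, -16.000, -42.000°), disengaged; cmd=(0,0,0) → follower holds at (23.750, -36.000, -49.500°)

23.250 -38.000 -29.500
23.250 -38.000 -29.500
23.250 -38.000 -29.500
23.750 -36.000 -49.500
23.750 -36.000 -49.500


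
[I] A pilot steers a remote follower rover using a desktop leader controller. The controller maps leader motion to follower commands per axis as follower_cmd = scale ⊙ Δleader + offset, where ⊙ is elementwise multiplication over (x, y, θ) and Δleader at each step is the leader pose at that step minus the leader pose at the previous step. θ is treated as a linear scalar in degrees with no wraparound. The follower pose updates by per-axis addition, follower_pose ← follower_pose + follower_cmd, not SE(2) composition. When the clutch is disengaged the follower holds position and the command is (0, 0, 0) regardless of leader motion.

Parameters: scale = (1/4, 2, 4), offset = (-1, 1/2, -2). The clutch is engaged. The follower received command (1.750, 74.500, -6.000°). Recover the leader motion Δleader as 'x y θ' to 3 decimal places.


axis x: (1.750 − -1) / (1/4) = 11.000
axis y: (74.500 − 1/2) / (2) = 37.000
axis θ: (-6.000 − -2) / (4) = -1.000

11.000 37.000 -1.000


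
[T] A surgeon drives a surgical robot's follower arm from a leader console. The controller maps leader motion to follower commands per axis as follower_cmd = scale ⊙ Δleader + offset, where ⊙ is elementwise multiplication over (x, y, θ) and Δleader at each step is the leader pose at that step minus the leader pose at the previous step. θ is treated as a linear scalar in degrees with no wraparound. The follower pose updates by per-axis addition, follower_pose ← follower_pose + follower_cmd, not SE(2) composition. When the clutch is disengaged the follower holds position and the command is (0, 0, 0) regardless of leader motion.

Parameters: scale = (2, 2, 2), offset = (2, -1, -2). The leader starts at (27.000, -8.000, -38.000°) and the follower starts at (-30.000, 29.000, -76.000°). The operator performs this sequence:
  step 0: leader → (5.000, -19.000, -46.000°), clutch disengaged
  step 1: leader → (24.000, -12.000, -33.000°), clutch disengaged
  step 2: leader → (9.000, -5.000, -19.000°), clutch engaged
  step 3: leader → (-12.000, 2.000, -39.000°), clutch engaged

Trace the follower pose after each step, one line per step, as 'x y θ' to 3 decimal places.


-30.000 29.000 -76.000
-30.000 29.000 -76.000
-58.000 42.000 -50.000
-98.000 55.000 -92.000

step 0: Δleader=(-22.000, -11.000, -8.000°), disengaged; cmd=(0,0,0) → follower holds at (-30.000, 29.000, -76.000°)
step 1: Δleader=(19.000, 7.000, 13.000°), disengaged; cmd=(0,0,0) → follower holds at (-30.000, 29.000, -76.000°)
step 2: Δleader=(-15.000, 7.000, 14.000°), engaged; cmd=(-28.000, 13.000, 26.000°) → follower=(-58.000, 42.000, -50.000°)
step 3: Δleader=(-21.000, 7.000, -20.000°), engaged; cmd=(-40.000, 13.000, -42.000°) → follower=(-98.000, 55.000, -92.000°)


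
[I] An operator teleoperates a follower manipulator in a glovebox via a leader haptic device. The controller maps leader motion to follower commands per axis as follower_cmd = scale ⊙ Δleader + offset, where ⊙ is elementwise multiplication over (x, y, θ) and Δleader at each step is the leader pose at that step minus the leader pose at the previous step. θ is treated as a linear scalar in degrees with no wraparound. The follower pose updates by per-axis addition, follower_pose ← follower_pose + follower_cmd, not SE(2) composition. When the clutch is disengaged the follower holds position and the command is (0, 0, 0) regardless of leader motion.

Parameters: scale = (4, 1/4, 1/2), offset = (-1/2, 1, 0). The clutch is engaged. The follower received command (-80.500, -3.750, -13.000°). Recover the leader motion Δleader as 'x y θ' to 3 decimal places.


-20.000 -19.000 -26.000

axis x: (-80.500 − -1/2) / (4) = -20.000
axis y: (-3.750 − 1) / (1/4) = -19.000
axis θ: (-13.000 − 0) / (1/2) = -26.000


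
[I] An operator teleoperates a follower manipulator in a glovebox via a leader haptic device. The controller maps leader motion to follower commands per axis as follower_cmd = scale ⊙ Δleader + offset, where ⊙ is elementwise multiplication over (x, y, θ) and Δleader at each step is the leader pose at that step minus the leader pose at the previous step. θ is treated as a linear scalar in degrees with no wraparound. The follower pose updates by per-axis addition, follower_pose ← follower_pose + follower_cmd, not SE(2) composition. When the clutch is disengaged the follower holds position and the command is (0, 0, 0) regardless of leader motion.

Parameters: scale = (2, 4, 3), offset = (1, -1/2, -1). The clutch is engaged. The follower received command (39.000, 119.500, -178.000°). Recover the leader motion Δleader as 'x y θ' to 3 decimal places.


19.000 30.000 -59.000

axis x: (39.000 − 1) / (2) = 19.000
axis y: (119.500 − -1/2) / (4) = 30.000
axis θ: (-178.000 − -1) / (3) = -59.000


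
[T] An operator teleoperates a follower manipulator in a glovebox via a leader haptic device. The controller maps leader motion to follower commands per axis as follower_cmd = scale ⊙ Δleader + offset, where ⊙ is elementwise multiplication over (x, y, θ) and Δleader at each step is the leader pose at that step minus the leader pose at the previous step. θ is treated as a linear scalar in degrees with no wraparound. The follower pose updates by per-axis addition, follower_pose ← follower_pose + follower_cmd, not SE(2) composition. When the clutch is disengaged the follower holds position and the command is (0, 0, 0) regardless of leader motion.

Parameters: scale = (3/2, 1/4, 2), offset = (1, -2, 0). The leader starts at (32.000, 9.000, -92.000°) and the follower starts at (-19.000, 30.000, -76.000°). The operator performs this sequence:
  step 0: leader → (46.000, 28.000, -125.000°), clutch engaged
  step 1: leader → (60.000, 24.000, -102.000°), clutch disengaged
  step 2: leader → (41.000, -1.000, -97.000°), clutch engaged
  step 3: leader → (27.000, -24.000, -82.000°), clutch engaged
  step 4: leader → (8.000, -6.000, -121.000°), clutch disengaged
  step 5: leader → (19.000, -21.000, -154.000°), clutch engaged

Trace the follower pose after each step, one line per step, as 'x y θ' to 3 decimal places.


3.000 32.750 -142.000
3.000 32.750 -142.000
-24.500 24.500 -132.000
-44.500 16.750 -102.000
-44.500 16.750 -102.000
-27.000 11.000 -168.000

step 0: Δleader=(14.000, 19.000, -33.000°), engaged; cmd=(22.000, 2.750, -66.000°) → follower=(3.000, 32.750, -142.000°)
step 1: Δleader=(14.000, -4.000, 23.000°), disengaged; cmd=(0,0,0) → follower holds at (3.000, 32.750, -142.000°)
step 2: Δleader=(-19.000, -25.000, 5.000°), engaged; cmd=(-27.500, -8.250, 10.000°) → follower=(-24.500, 24.500, -132.000°)
step 3: Δleader=(-14.000, -23.000, 15.000°), engaged; cmd=(-20.000, -7.750, 30.000°) → follower=(-44.500, 16.750, -102.000°)
step 4: Δleader=(-19.000, 18.000, -39.000°), disengaged; cmd=(0,0,0) → follower holds at (-44.500, 16.750, -102.000°)
step 5: Δleader=(11.000, -15.000, -33.000°), engaged; cmd=(17.500, -5.750, -66.000°) → follower=(-27.000, 11.000, -168.000°)


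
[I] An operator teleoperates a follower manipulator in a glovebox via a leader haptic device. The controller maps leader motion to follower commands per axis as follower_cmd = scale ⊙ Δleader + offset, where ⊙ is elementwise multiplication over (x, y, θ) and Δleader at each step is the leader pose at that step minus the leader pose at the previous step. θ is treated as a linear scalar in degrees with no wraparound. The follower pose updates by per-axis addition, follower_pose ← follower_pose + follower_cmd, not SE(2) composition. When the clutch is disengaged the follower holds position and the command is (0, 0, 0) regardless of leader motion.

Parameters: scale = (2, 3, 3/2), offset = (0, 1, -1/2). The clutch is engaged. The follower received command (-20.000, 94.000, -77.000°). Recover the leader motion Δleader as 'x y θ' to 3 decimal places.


axis x: (-20.000 − 0) / (2) = -10.000
axis y: (94.000 − 1) / (3) = 31.000
axis θ: (-77.000 − -1/2) / (3/2) = -51.000

-10.000 31.000 -51.000


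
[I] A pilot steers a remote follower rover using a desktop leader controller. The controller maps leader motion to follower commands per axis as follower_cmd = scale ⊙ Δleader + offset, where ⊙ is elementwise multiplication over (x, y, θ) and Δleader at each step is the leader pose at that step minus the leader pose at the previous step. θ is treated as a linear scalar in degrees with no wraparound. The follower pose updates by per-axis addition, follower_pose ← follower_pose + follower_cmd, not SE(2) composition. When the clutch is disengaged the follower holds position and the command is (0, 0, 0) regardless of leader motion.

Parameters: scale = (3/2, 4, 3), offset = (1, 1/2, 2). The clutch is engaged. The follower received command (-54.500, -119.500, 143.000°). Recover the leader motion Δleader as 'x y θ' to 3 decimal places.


axis x: (-54.500 − 1) / (3/2) = -37.000
axis y: (-119.500 − 1/2) / (4) = -30.000
axis θ: (143.000 − 2) / (3) = 47.000

-37.000 -30.000 47.000


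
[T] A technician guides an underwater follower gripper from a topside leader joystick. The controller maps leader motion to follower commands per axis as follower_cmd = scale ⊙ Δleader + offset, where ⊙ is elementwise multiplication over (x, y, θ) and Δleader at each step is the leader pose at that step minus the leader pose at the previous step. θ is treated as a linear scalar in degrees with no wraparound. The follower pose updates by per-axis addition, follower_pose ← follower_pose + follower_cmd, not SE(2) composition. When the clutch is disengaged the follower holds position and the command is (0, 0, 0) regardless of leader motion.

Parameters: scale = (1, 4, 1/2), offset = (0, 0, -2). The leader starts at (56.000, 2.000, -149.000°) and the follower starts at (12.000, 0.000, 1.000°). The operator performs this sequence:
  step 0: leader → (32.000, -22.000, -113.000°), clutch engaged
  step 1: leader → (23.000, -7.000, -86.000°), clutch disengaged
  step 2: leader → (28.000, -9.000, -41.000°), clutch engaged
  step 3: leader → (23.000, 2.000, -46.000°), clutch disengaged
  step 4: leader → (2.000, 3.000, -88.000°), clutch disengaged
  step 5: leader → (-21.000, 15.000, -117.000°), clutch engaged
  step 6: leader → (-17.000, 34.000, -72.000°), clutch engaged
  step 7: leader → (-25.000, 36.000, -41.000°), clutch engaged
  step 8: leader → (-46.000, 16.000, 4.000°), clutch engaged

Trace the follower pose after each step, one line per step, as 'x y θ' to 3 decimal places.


-12.000 -96.000 17.000
-12.000 -96.000 17.000
-7.000 -104.000 37.500
-7.000 -104.000 37.500
-7.000 -104.000 37.500
-30.000 -56.000 21.000
-26.000 20.000 41.500
-34.000 28.000 55.000
-55.000 -52.000 75.500

step 0: Δleader=(-24.000, -24.000, 36.000°), engaged; cmd=(-24.000, -96.000, 16.000°) → follower=(-12.000, -96.000, 17.000°)
step 1: Δleader=(-9.000, 15.000, 27.000°), disengaged; cmd=(0,0,0) → follower holds at (-12.000, -96.000, 17.000°)
step 2: Δleader=(5.000, -2.000, 45.000°), engaged; cmd=(5.000, -8.000, 20.500°) → follower=(-7.000, -104.000, 37.500°)
step 3: Δleader=(-5.000, 11.000, -5.000°), disengaged; cmd=(0,0,0) → follower holds at (-7.000, -104.000, 37.500°)
step 4: Δleader=(-21.000, 1.000, -42.000°), disengaged; cmd=(0,0,0) → follower holds at (-7.000, -104.000, 37.500°)
step 5: Δleader=(-23.000, 12.000, -29.000°), engaged; cmd=(-23.000, 48.000, -16.500°) → follower=(-30.000, -56.000, 21.000°)
step 6: Δleader=(4.000, 19.000, 45.000°), engaged; cmd=(4.000, 76.000, 20.500°) → follower=(-26.000, 20.000, 41.500°)
step 7: Δleader=(-8.000, 2.000, 31.000°), engaged; cmd=(-8.000, 8.000, 13.500°) → follower=(-34.000, 28.000, 55.000°)
step 8: Δleader=(-21.000, -20.000, 45.000°), engaged; cmd=(-21.000, -80.000, 20.500°) → follower=(-55.000, -52.000, 75.500°)


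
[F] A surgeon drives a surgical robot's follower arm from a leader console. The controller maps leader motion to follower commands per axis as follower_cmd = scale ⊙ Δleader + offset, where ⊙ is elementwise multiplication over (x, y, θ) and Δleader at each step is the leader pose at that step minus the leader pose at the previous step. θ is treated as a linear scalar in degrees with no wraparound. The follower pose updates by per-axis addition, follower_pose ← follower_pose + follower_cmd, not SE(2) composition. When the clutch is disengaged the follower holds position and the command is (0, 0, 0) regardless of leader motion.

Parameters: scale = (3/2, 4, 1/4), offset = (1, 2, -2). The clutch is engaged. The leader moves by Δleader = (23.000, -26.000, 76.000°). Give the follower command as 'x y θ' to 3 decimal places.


axis x: 3/2·23.000 + 1 = 35.500
axis y: 4·-26.000 + 2 = -102.000
axis θ: 1/4·76.000 + -2 = 17.000

35.500 -102.000 17.000


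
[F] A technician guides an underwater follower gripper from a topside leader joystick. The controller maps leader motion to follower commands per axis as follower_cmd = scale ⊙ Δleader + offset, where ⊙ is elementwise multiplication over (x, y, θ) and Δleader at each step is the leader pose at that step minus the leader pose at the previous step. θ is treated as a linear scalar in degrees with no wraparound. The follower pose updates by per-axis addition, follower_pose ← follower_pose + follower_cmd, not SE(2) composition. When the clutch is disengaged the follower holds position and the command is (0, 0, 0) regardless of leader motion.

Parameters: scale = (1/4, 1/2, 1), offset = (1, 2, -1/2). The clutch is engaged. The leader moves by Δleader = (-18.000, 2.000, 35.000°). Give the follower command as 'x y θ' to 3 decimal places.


-3.500 3.000 34.500

axis x: 1/4·-18.000 + 1 = -3.500
axis y: 1/2·2.000 + 2 = 3.000
axis θ: 1·35.000 + -1/2 = 34.500


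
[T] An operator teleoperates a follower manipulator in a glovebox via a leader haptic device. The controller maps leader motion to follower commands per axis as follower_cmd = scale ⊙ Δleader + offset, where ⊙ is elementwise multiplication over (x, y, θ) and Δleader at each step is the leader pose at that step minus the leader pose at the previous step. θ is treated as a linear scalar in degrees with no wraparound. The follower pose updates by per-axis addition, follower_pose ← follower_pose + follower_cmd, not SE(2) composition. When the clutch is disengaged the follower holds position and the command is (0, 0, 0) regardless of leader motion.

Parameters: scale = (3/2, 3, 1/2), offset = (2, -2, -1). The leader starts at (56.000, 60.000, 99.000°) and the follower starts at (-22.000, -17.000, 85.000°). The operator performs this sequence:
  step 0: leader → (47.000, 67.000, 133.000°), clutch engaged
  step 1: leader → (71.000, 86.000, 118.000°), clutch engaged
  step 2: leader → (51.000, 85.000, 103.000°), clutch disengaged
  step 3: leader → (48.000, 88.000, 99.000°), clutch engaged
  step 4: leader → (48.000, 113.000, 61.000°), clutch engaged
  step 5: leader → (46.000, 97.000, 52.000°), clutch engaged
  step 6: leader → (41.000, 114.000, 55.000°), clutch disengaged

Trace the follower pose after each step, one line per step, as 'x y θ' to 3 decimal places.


-33.500 2.000 101.000
4.500 57.000 92.500
4.500 57.000 92.500
2.000 64.000 89.500
4.000 137.000 69.500
3.000 87.000 64.000
3.000 87.000 64.000

step 0: Δleader=(-9.000, 7.000, 34.000°), engaged; cmd=(-11.500, 19.000, 16.000°) → follower=(-33.500, 2.000, 101.000°)
step 1: Δleader=(24.000, 19.000, -15.000°), engaged; cmd=(38.000, 55.000, -8.500°) → follower=(4.500, 57.000, 92.500°)
step 2: Δleader=(-20.000, -1.000, -15.000°), disengaged; cmd=(0,0,0) → follower holds at (4.500, 57.000, 92.500°)
step 3: Δleader=(-3.000, 3.000, -4.000°), engaged; cmd=(-2.500, 7.000, -3.000°) → follower=(2.000, 64.000, 89.500°)
step 4: Δleader=(0.000, 25.000, -38.000°), engaged; cmd=(2.000, 73.000, -20.000°) → follower=(4.000, 137.000, 69.500°)
step 5: Δleader=(-2.000, -16.000, -9.000°), engaged; cmd=(-1.000, -50.000, -5.500°) → follower=(3.000, 87.000, 64.000°)
step 6: Δleader=(-5.000, 17.000, 3.000°), disengaged; cmd=(0,0,0) → follower holds at (3.000, 87.000, 64.000°)


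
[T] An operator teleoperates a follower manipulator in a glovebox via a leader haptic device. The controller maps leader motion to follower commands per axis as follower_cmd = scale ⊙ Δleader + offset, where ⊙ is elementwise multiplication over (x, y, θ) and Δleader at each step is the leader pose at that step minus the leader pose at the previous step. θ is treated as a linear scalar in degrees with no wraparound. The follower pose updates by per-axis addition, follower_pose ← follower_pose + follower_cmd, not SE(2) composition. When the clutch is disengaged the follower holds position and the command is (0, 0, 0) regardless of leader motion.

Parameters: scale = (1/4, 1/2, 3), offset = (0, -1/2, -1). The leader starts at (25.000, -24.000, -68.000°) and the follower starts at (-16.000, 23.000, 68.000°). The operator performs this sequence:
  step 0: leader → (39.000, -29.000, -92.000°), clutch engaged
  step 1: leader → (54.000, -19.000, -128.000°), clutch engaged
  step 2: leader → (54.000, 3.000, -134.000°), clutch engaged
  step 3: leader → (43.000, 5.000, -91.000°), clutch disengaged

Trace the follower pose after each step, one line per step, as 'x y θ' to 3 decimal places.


-12.500 20.000 -5.000
-8.750 24.500 -114.000
-8.750 35.000 -133.000
-8.750 35.000 -133.000

step 0: Δleader=(14.000, -5.000, -24.000°), engaged; cmd=(3.500, -3.000, -73.000°) → follower=(-12.500, 20.000, -5.000°)
step 1: Δleader=(15.000, 10.000, -36.000°), engaged; cmd=(3.750, 4.500, -109.000°) → follower=(-8.750, 24.500, -114.000°)
step 2: Δleader=(0.000, 22.000, -6.000°), engaged; cmd=(0.000, 10.500, -19.000°) → follower=(-8.750, 35.000, -133.000°)
step 3: Δleader=(-11.000, 2.000, 43.000°), disengaged; cmd=(0,0,0) → follower holds at (-8.750, 35.000, -133.000°)


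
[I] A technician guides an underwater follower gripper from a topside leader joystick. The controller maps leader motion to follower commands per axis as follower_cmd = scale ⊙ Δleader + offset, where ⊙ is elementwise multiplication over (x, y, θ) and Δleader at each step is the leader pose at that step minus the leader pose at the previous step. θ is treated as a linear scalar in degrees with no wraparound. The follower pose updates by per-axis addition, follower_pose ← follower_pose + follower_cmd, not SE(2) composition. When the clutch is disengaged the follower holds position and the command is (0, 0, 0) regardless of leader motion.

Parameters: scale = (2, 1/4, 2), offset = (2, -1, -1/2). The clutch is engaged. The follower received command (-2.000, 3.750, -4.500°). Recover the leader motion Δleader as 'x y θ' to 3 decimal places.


axis x: (-2.000 − 2) / (2) = -2.000
axis y: (3.750 − -1) / (1/4) = 19.000
axis θ: (-4.500 − -1/2) / (2) = -2.000

-2.000 19.000 -2.000


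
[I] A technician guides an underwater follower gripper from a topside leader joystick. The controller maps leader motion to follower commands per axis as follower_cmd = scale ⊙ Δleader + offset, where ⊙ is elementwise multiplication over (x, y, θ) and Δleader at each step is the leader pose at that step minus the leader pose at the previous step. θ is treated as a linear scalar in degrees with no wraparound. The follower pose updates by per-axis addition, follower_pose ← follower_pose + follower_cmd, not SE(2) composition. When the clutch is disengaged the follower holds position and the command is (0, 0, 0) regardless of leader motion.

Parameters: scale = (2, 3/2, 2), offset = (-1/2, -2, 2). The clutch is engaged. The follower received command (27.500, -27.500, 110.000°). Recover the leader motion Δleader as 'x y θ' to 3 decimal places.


axis x: (27.500 − -1/2) / (2) = 14.000
axis y: (-27.500 − -2) / (3/2) = -17.000
axis θ: (110.000 − 2) / (2) = 54.000

14.000 -17.000 54.000


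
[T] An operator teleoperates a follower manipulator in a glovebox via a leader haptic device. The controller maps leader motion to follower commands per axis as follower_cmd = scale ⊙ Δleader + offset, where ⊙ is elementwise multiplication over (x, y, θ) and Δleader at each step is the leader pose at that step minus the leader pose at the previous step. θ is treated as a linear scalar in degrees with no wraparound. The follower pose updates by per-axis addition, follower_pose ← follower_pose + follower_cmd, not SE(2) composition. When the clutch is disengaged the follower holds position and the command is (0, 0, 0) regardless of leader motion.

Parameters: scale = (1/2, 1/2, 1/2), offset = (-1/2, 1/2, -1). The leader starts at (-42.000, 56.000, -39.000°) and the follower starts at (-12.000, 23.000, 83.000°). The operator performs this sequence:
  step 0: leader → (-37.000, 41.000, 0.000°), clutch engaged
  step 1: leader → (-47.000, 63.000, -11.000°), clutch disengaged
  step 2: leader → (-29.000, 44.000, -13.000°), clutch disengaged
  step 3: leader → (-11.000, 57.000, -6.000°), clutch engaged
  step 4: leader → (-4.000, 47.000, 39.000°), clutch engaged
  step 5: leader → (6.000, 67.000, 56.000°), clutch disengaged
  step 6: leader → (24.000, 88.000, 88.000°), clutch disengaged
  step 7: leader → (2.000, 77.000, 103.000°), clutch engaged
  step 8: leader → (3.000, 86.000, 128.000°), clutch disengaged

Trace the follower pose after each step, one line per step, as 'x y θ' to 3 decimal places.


-10.000 16.000 101.500
-10.000 16.000 101.500
-10.000 16.000 101.500
-1.500 23.000 104.000
1.500 18.500 125.500
1.500 18.500 125.500
1.500 18.500 125.500
-10.000 13.500 132.000
-10.000 13.500 132.000

step 0: Δleader=(5.000, -15.000, 39.000°), engaged; cmd=(2.000, -7.000, 18.500°) → follower=(-10.000, 16.000, 101.500°)
step 1: Δleader=(-10.000, 22.000, -11.000°), disengaged; cmd=(0,0,0) → follower holds at (-10.000, 16.000, 101.500°)
step 2: Δleader=(18.000, -19.000, -2.000°), disengaged; cmd=(0,0,0) → follower holds at (-10.000, 16.000, 101.500°)
step 3: Δleader=(18.000, 13.000, 7.000°), engaged; cmd=(8.500, 7.000, 2.500°) → follower=(-1.500, 23.000, 104.000°)
step 4: Δleader=(7.000, -10.000, 45.000°), engaged; cmd=(3.000, -4.500, 21.500°) → follower=(1.500, 18.500, 125.500°)
step 5: Δleader=(10.000, 20.000, 17.000°), disengaged; cmd=(0,0,0) → follower holds at (1.500, 18.500, 125.500°)
step 6: Δleader=(18.000, 21.000, 32.000°), disengaged; cmd=(0,0,0) → follower holds at (1.500, 18.500, 125.500°)
step 7: Δleader=(-22.000, -11.000, 15.000°), engaged; cmd=(-11.500, -5.000, 6.500°) → follower=(-10.000, 13.500, 132.000°)
step 8: Δleader=(1.000, 9.000, 25.000°), disengaged; cmd=(0,0,0) → follower holds at (-10.000, 13.500, 132.000°)


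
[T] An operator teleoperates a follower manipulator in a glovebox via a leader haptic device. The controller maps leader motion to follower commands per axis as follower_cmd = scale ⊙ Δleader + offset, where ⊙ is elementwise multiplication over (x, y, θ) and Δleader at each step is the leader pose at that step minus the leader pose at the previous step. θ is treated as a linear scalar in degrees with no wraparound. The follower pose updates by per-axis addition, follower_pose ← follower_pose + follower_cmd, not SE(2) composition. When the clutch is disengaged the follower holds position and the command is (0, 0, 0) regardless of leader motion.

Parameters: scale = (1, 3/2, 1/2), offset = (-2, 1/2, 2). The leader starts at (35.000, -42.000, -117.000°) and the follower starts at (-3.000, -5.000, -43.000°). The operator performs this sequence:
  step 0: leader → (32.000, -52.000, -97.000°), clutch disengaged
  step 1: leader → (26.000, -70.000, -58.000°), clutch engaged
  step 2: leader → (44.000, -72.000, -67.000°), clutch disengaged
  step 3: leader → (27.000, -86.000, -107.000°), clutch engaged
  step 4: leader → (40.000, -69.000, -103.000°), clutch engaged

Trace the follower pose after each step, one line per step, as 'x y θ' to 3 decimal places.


step 0: Δleader=(-3.000, -10.000, 20.000°), disengaged; cmd=(0,0,0) → follower holds at (-3.000, -5.000, -43.000°)
step 1: Δleader=(-6.000, -18.000, 39.000°), engaged; cmd=(-8.000, -26.500, 21.500°) → follower=(-11.000, -31.500, -21.500°)
step 2: Δleader=(18.000, -2.000, -9.000°), disengaged; cmd=(0,0,0) → follower holds at (-11.000, -31.500, -21.500°)
step 3: Δleader=(-17.000, -14.000, -40.000°), engaged; cmd=(-19.000, -20.500, -18.000°) → follower=(-30.000, -52.000, -39.500°)
step 4: Δleader=(13.000, 17.000, 4.000°), engaged; cmd=(11.000, 26.000, 4.000°) → follower=(-19.000, -26.000, -35.500°)

-3.000 -5.000 -43.000
-11.000 -31.500 -21.500
-11.000 -31.500 -21.500
-30.000 -52.000 -39.500
-19.000 -26.000 -35.500
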